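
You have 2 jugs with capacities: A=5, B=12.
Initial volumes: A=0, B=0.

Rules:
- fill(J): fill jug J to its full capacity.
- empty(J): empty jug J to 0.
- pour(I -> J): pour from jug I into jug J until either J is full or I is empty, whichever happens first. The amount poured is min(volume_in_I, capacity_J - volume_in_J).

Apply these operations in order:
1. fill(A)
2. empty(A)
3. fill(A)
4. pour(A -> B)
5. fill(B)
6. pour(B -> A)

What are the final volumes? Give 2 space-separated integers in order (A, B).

Answer: 5 7

Derivation:
Step 1: fill(A) -> (A=5 B=0)
Step 2: empty(A) -> (A=0 B=0)
Step 3: fill(A) -> (A=5 B=0)
Step 4: pour(A -> B) -> (A=0 B=5)
Step 5: fill(B) -> (A=0 B=12)
Step 6: pour(B -> A) -> (A=5 B=7)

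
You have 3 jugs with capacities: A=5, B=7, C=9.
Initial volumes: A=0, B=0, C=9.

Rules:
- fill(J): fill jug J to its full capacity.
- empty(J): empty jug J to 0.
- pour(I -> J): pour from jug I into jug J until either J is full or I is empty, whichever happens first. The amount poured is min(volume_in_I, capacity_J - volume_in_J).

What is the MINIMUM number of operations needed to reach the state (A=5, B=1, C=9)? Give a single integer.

BFS from (A=0, B=0, C=9). One shortest path:
  1. fill(A) -> (A=5 B=0 C=9)
  2. empty(C) -> (A=5 B=0 C=0)
  3. pour(A -> B) -> (A=0 B=5 C=0)
  4. fill(A) -> (A=5 B=5 C=0)
  5. pour(A -> C) -> (A=0 B=5 C=5)
  6. fill(A) -> (A=5 B=5 C=5)
  7. pour(B -> C) -> (A=5 B=1 C=9)
Reached target in 7 moves.

Answer: 7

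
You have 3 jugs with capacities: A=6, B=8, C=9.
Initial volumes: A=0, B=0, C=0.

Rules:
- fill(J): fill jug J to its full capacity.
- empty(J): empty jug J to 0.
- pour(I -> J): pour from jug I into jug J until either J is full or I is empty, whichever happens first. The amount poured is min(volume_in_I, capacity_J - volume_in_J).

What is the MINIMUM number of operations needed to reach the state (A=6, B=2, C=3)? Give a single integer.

BFS from (A=0, B=0, C=0). One shortest path:
  1. fill(B) -> (A=0 B=8 C=0)
  2. fill(C) -> (A=0 B=8 C=9)
  3. pour(B -> A) -> (A=6 B=2 C=9)
  4. empty(A) -> (A=0 B=2 C=9)
  5. pour(C -> A) -> (A=6 B=2 C=3)
Reached target in 5 moves.

Answer: 5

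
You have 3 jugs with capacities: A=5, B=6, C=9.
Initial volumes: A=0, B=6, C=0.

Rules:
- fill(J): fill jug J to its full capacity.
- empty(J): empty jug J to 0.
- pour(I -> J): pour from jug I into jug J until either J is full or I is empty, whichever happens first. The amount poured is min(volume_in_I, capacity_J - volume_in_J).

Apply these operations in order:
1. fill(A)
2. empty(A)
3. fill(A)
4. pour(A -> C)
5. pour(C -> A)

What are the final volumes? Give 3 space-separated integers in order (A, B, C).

Step 1: fill(A) -> (A=5 B=6 C=0)
Step 2: empty(A) -> (A=0 B=6 C=0)
Step 3: fill(A) -> (A=5 B=6 C=0)
Step 4: pour(A -> C) -> (A=0 B=6 C=5)
Step 5: pour(C -> A) -> (A=5 B=6 C=0)

Answer: 5 6 0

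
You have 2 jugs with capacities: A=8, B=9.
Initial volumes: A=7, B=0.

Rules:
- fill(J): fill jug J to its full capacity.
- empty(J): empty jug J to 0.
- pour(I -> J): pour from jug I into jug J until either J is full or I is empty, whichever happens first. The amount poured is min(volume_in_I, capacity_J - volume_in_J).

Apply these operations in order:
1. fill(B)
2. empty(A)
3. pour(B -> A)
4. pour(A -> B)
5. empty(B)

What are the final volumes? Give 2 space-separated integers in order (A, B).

Step 1: fill(B) -> (A=7 B=9)
Step 2: empty(A) -> (A=0 B=9)
Step 3: pour(B -> A) -> (A=8 B=1)
Step 4: pour(A -> B) -> (A=0 B=9)
Step 5: empty(B) -> (A=0 B=0)

Answer: 0 0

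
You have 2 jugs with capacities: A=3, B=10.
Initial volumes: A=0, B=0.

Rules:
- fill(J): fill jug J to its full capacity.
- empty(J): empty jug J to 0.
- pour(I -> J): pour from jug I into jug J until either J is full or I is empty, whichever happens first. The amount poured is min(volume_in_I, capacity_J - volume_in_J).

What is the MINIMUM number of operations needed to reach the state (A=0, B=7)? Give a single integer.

BFS from (A=0, B=0). One shortest path:
  1. fill(B) -> (A=0 B=10)
  2. pour(B -> A) -> (A=3 B=7)
  3. empty(A) -> (A=0 B=7)
Reached target in 3 moves.

Answer: 3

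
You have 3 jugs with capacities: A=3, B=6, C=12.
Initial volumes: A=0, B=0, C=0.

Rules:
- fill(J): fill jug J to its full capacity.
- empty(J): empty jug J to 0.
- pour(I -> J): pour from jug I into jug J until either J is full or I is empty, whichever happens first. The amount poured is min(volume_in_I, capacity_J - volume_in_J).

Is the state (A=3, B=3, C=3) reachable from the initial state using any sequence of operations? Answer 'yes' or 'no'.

BFS from (A=0, B=0, C=0):
  1. fill(A) -> (A=3 B=0 C=0)
  2. fill(B) -> (A=3 B=6 C=0)
  3. pour(A -> C) -> (A=0 B=6 C=3)
  4. pour(B -> A) -> (A=3 B=3 C=3)
Target reached → yes.

Answer: yes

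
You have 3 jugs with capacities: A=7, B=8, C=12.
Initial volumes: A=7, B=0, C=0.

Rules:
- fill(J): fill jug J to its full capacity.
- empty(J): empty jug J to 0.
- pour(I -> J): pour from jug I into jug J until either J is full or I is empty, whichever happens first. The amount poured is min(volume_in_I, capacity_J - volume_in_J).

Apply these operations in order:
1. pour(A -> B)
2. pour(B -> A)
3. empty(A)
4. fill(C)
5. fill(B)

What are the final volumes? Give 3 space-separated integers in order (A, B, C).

Step 1: pour(A -> B) -> (A=0 B=7 C=0)
Step 2: pour(B -> A) -> (A=7 B=0 C=0)
Step 3: empty(A) -> (A=0 B=0 C=0)
Step 4: fill(C) -> (A=0 B=0 C=12)
Step 5: fill(B) -> (A=0 B=8 C=12)

Answer: 0 8 12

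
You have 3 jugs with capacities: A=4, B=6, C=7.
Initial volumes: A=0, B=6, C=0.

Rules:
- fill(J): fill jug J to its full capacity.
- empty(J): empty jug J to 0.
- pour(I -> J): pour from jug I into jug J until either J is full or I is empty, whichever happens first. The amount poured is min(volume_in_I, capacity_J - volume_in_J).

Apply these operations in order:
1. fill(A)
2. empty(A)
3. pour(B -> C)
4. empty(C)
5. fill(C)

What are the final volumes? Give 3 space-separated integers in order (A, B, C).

Answer: 0 0 7

Derivation:
Step 1: fill(A) -> (A=4 B=6 C=0)
Step 2: empty(A) -> (A=0 B=6 C=0)
Step 3: pour(B -> C) -> (A=0 B=0 C=6)
Step 4: empty(C) -> (A=0 B=0 C=0)
Step 5: fill(C) -> (A=0 B=0 C=7)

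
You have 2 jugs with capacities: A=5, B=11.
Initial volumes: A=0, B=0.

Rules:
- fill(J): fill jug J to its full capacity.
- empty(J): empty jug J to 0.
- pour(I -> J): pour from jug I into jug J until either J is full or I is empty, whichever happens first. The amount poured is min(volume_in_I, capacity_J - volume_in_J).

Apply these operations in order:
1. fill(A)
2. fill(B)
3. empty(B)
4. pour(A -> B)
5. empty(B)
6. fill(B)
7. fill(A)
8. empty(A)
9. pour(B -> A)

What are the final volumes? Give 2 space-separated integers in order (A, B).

Step 1: fill(A) -> (A=5 B=0)
Step 2: fill(B) -> (A=5 B=11)
Step 3: empty(B) -> (A=5 B=0)
Step 4: pour(A -> B) -> (A=0 B=5)
Step 5: empty(B) -> (A=0 B=0)
Step 6: fill(B) -> (A=0 B=11)
Step 7: fill(A) -> (A=5 B=11)
Step 8: empty(A) -> (A=0 B=11)
Step 9: pour(B -> A) -> (A=5 B=6)

Answer: 5 6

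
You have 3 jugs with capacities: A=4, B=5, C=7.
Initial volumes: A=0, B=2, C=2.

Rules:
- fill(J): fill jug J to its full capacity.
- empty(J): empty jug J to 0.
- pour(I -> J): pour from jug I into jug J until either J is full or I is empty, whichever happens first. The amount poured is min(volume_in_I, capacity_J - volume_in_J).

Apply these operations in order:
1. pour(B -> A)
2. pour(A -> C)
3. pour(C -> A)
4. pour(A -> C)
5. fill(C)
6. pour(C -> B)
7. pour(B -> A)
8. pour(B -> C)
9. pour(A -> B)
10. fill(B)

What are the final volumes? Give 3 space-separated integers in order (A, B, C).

Answer: 0 5 3

Derivation:
Step 1: pour(B -> A) -> (A=2 B=0 C=2)
Step 2: pour(A -> C) -> (A=0 B=0 C=4)
Step 3: pour(C -> A) -> (A=4 B=0 C=0)
Step 4: pour(A -> C) -> (A=0 B=0 C=4)
Step 5: fill(C) -> (A=0 B=0 C=7)
Step 6: pour(C -> B) -> (A=0 B=5 C=2)
Step 7: pour(B -> A) -> (A=4 B=1 C=2)
Step 8: pour(B -> C) -> (A=4 B=0 C=3)
Step 9: pour(A -> B) -> (A=0 B=4 C=3)
Step 10: fill(B) -> (A=0 B=5 C=3)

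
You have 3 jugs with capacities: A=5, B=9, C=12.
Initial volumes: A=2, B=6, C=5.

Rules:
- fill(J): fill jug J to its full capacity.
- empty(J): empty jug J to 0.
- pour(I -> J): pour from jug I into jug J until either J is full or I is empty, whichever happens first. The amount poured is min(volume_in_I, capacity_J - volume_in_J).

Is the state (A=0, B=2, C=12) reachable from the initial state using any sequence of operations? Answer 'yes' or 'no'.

Answer: yes

Derivation:
BFS from (A=2, B=6, C=5):
  1. empty(A) -> (A=0 B=6 C=5)
  2. fill(B) -> (A=0 B=9 C=5)
  3. pour(B -> C) -> (A=0 B=2 C=12)
Target reached → yes.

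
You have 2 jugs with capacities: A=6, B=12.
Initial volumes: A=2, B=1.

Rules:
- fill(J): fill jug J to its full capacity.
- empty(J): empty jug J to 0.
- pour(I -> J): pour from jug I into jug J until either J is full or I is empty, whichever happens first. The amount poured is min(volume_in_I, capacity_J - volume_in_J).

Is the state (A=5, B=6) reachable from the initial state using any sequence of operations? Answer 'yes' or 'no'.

Answer: no

Derivation:
BFS explored all 25 reachable states.
Reachable set includes: (0,0), (0,1), (0,2), (0,3), (0,6), (0,7), (0,8), (0,9), (0,12), (1,0), (1,12), (2,0) ...
Target (A=5, B=6) not in reachable set → no.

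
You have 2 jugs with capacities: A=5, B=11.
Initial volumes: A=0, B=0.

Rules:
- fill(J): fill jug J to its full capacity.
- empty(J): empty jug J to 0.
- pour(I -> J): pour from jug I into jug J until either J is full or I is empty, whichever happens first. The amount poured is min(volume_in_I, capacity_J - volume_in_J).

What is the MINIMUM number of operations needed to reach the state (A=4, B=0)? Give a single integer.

Answer: 7

Derivation:
BFS from (A=0, B=0). One shortest path:
  1. fill(A) -> (A=5 B=0)
  2. pour(A -> B) -> (A=0 B=5)
  3. fill(A) -> (A=5 B=5)
  4. pour(A -> B) -> (A=0 B=10)
  5. fill(A) -> (A=5 B=10)
  6. pour(A -> B) -> (A=4 B=11)
  7. empty(B) -> (A=4 B=0)
Reached target in 7 moves.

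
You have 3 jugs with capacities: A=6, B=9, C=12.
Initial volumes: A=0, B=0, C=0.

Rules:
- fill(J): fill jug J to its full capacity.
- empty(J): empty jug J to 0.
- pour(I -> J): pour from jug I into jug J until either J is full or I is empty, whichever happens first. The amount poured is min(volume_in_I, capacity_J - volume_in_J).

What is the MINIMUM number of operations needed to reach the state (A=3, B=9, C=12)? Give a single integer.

BFS from (A=0, B=0, C=0). One shortest path:
  1. fill(C) -> (A=0 B=0 C=12)
  2. pour(C -> B) -> (A=0 B=9 C=3)
  3. pour(C -> A) -> (A=3 B=9 C=0)
  4. fill(C) -> (A=3 B=9 C=12)
Reached target in 4 moves.

Answer: 4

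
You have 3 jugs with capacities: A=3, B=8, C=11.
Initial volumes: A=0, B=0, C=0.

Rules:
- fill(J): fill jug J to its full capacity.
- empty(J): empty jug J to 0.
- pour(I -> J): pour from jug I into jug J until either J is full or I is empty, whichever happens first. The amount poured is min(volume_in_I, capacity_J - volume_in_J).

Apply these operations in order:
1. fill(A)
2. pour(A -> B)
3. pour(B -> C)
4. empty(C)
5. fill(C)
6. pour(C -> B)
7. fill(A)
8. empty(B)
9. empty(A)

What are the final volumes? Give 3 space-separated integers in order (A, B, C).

Answer: 0 0 3

Derivation:
Step 1: fill(A) -> (A=3 B=0 C=0)
Step 2: pour(A -> B) -> (A=0 B=3 C=0)
Step 3: pour(B -> C) -> (A=0 B=0 C=3)
Step 4: empty(C) -> (A=0 B=0 C=0)
Step 5: fill(C) -> (A=0 B=0 C=11)
Step 6: pour(C -> B) -> (A=0 B=8 C=3)
Step 7: fill(A) -> (A=3 B=8 C=3)
Step 8: empty(B) -> (A=3 B=0 C=3)
Step 9: empty(A) -> (A=0 B=0 C=3)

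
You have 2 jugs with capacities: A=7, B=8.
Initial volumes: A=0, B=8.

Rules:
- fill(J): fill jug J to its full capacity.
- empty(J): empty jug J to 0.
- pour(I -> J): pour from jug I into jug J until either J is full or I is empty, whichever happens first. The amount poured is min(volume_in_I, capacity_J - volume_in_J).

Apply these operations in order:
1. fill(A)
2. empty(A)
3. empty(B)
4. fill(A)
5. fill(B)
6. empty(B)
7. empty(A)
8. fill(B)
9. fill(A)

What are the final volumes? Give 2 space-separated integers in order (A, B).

Step 1: fill(A) -> (A=7 B=8)
Step 2: empty(A) -> (A=0 B=8)
Step 3: empty(B) -> (A=0 B=0)
Step 4: fill(A) -> (A=7 B=0)
Step 5: fill(B) -> (A=7 B=8)
Step 6: empty(B) -> (A=7 B=0)
Step 7: empty(A) -> (A=0 B=0)
Step 8: fill(B) -> (A=0 B=8)
Step 9: fill(A) -> (A=7 B=8)

Answer: 7 8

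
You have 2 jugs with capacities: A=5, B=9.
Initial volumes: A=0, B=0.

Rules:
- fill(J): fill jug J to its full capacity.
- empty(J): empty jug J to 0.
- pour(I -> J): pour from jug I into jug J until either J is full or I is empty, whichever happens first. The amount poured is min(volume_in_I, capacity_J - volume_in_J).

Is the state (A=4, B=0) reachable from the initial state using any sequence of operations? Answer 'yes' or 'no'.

BFS from (A=0, B=0):
  1. fill(B) -> (A=0 B=9)
  2. pour(B -> A) -> (A=5 B=4)
  3. empty(A) -> (A=0 B=4)
  4. pour(B -> A) -> (A=4 B=0)
Target reached → yes.

Answer: yes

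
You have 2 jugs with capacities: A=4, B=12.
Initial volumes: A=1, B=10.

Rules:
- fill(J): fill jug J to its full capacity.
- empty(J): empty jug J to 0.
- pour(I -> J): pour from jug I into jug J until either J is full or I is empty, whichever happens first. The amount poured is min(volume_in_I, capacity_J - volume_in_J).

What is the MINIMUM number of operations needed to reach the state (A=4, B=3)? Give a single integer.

BFS from (A=1, B=10). One shortest path:
  1. pour(B -> A) -> (A=4 B=7)
  2. empty(A) -> (A=0 B=7)
  3. pour(B -> A) -> (A=4 B=3)
Reached target in 3 moves.

Answer: 3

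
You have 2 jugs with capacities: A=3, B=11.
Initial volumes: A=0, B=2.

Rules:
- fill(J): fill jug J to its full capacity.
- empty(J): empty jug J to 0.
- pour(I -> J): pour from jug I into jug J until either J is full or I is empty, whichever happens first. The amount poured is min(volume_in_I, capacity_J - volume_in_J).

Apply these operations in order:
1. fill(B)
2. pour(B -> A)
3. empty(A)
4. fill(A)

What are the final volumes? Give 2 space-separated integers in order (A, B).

Answer: 3 8

Derivation:
Step 1: fill(B) -> (A=0 B=11)
Step 2: pour(B -> A) -> (A=3 B=8)
Step 3: empty(A) -> (A=0 B=8)
Step 4: fill(A) -> (A=3 B=8)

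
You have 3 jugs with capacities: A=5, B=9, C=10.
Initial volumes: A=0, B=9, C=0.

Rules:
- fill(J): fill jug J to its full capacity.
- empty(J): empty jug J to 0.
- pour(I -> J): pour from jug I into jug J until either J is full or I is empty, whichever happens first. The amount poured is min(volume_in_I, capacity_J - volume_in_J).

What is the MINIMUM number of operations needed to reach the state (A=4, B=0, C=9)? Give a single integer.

Answer: 5

Derivation:
BFS from (A=0, B=9, C=0). One shortest path:
  1. pour(B -> A) -> (A=5 B=4 C=0)
  2. empty(A) -> (A=0 B=4 C=0)
  3. pour(B -> A) -> (A=4 B=0 C=0)
  4. fill(B) -> (A=4 B=9 C=0)
  5. pour(B -> C) -> (A=4 B=0 C=9)
Reached target in 5 moves.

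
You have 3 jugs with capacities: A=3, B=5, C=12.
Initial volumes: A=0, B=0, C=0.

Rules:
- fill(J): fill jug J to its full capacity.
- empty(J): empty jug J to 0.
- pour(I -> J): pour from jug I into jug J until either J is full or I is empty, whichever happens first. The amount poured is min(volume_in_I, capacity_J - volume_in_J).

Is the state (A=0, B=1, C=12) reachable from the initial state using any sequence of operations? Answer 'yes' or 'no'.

Answer: yes

Derivation:
BFS from (A=0, B=0, C=0):
  1. fill(A) -> (A=3 B=0 C=0)
  2. fill(B) -> (A=3 B=5 C=0)
  3. pour(A -> C) -> (A=0 B=5 C=3)
  4. pour(B -> C) -> (A=0 B=0 C=8)
  5. fill(B) -> (A=0 B=5 C=8)
  6. pour(B -> C) -> (A=0 B=1 C=12)
Target reached → yes.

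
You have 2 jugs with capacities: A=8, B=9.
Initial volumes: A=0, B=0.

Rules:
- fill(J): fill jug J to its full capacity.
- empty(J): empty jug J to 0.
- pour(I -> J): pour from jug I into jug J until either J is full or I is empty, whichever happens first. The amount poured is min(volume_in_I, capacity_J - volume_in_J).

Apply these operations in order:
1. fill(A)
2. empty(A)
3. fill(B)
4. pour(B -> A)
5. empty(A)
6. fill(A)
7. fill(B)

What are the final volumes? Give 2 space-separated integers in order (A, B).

Step 1: fill(A) -> (A=8 B=0)
Step 2: empty(A) -> (A=0 B=0)
Step 3: fill(B) -> (A=0 B=9)
Step 4: pour(B -> A) -> (A=8 B=1)
Step 5: empty(A) -> (A=0 B=1)
Step 6: fill(A) -> (A=8 B=1)
Step 7: fill(B) -> (A=8 B=9)

Answer: 8 9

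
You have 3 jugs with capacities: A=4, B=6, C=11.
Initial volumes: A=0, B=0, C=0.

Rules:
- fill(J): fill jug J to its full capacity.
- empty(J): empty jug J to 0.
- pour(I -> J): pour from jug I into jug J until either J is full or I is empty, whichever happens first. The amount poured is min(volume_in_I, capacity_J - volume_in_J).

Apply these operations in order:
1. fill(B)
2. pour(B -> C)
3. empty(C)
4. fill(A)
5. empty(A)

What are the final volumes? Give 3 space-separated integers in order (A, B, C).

Step 1: fill(B) -> (A=0 B=6 C=0)
Step 2: pour(B -> C) -> (A=0 B=0 C=6)
Step 3: empty(C) -> (A=0 B=0 C=0)
Step 4: fill(A) -> (A=4 B=0 C=0)
Step 5: empty(A) -> (A=0 B=0 C=0)

Answer: 0 0 0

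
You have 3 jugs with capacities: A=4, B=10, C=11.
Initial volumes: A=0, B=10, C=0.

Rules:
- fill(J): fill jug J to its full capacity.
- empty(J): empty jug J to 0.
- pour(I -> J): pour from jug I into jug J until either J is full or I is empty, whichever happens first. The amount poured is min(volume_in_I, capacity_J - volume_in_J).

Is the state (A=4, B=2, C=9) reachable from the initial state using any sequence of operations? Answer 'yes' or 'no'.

Answer: yes

Derivation:
BFS from (A=0, B=10, C=0):
  1. fill(A) -> (A=4 B=10 C=0)
  2. empty(B) -> (A=4 B=0 C=0)
  3. fill(C) -> (A=4 B=0 C=11)
  4. pour(A -> B) -> (A=0 B=4 C=11)
  5. pour(C -> B) -> (A=0 B=10 C=5)
  6. pour(B -> A) -> (A=4 B=6 C=5)
  7. pour(A -> C) -> (A=0 B=6 C=9)
  8. pour(B -> A) -> (A=4 B=2 C=9)
Target reached → yes.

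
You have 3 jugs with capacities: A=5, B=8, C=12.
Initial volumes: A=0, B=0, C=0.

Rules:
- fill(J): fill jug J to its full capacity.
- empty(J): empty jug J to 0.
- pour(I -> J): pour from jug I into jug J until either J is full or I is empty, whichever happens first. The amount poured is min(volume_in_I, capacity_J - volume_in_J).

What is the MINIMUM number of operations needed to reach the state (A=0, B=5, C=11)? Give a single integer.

Answer: 6

Derivation:
BFS from (A=0, B=0, C=0). One shortest path:
  1. fill(B) -> (A=0 B=8 C=0)
  2. pour(B -> A) -> (A=5 B=3 C=0)
  3. pour(B -> C) -> (A=5 B=0 C=3)
  4. fill(B) -> (A=5 B=8 C=3)
  5. pour(B -> C) -> (A=5 B=0 C=11)
  6. pour(A -> B) -> (A=0 B=5 C=11)
Reached target in 6 moves.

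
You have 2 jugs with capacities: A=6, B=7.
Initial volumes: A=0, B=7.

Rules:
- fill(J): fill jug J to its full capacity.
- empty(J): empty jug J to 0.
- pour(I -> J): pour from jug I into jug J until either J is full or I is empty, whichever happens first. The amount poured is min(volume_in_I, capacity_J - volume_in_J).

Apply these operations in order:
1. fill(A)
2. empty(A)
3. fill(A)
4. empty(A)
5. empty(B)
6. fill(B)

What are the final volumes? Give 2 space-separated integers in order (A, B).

Step 1: fill(A) -> (A=6 B=7)
Step 2: empty(A) -> (A=0 B=7)
Step 3: fill(A) -> (A=6 B=7)
Step 4: empty(A) -> (A=0 B=7)
Step 5: empty(B) -> (A=0 B=0)
Step 6: fill(B) -> (A=0 B=7)

Answer: 0 7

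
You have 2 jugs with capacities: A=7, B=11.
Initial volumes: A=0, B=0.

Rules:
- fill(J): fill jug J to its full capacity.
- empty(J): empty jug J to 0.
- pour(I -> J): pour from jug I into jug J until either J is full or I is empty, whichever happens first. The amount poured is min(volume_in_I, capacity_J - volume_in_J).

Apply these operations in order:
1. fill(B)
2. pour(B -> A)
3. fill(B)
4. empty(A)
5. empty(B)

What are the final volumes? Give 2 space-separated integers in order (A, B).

Step 1: fill(B) -> (A=0 B=11)
Step 2: pour(B -> A) -> (A=7 B=4)
Step 3: fill(B) -> (A=7 B=11)
Step 4: empty(A) -> (A=0 B=11)
Step 5: empty(B) -> (A=0 B=0)

Answer: 0 0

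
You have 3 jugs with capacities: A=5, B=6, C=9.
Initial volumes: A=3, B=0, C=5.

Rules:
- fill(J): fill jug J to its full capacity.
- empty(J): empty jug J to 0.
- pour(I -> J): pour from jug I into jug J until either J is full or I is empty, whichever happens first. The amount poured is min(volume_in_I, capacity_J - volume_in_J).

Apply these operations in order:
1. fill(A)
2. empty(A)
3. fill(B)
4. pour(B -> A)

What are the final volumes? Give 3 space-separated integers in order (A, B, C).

Answer: 5 1 5

Derivation:
Step 1: fill(A) -> (A=5 B=0 C=5)
Step 2: empty(A) -> (A=0 B=0 C=5)
Step 3: fill(B) -> (A=0 B=6 C=5)
Step 4: pour(B -> A) -> (A=5 B=1 C=5)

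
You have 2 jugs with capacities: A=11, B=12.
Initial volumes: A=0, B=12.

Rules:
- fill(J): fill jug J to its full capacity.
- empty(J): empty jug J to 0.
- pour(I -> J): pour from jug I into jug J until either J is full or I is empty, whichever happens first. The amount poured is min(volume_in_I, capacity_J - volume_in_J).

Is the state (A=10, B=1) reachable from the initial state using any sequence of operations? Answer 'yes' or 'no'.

BFS explored all 46 reachable states.
Reachable set includes: (0,0), (0,1), (0,2), (0,3), (0,4), (0,5), (0,6), (0,7), (0,8), (0,9), (0,10), (0,11) ...
Target (A=10, B=1) not in reachable set → no.

Answer: no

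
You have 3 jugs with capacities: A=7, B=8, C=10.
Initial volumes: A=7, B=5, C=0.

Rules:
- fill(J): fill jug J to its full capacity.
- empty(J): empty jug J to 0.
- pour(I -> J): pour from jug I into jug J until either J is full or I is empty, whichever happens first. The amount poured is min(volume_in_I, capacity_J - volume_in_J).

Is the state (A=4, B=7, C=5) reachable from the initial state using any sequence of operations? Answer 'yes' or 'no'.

BFS explored all 414 reachable states.
Reachable set includes: (0,0,0), (0,0,1), (0,0,2), (0,0,3), (0,0,4), (0,0,5), (0,0,6), (0,0,7), (0,0,8), (0,0,9), (0,0,10), (0,1,0) ...
Target (A=4, B=7, C=5) not in reachable set → no.

Answer: no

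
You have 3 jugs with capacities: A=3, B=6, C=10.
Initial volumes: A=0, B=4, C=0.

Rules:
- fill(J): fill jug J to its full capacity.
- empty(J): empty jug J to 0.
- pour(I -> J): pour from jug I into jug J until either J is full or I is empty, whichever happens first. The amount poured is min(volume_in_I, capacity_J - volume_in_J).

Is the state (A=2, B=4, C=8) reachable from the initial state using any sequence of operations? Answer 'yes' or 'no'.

BFS explored all 218 reachable states.
Reachable set includes: (0,0,0), (0,0,1), (0,0,2), (0,0,3), (0,0,4), (0,0,5), (0,0,6), (0,0,7), (0,0,8), (0,0,9), (0,0,10), (0,1,0) ...
Target (A=2, B=4, C=8) not in reachable set → no.

Answer: no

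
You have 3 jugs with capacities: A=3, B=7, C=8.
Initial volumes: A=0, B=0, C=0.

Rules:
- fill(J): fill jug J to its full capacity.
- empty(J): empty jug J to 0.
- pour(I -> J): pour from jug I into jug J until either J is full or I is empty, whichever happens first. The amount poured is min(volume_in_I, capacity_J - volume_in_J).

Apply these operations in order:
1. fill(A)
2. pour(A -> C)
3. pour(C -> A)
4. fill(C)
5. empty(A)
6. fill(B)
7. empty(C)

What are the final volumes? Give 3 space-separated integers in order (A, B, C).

Step 1: fill(A) -> (A=3 B=0 C=0)
Step 2: pour(A -> C) -> (A=0 B=0 C=3)
Step 3: pour(C -> A) -> (A=3 B=0 C=0)
Step 4: fill(C) -> (A=3 B=0 C=8)
Step 5: empty(A) -> (A=0 B=0 C=8)
Step 6: fill(B) -> (A=0 B=7 C=8)
Step 7: empty(C) -> (A=0 B=7 C=0)

Answer: 0 7 0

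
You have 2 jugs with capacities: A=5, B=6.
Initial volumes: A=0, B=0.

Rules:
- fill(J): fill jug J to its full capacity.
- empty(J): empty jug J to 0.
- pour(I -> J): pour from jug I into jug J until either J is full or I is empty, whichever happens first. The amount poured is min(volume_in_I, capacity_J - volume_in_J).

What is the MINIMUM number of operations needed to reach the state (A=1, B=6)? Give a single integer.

BFS from (A=0, B=0). One shortest path:
  1. fill(B) -> (A=0 B=6)
  2. pour(B -> A) -> (A=5 B=1)
  3. empty(A) -> (A=0 B=1)
  4. pour(B -> A) -> (A=1 B=0)
  5. fill(B) -> (A=1 B=6)
Reached target in 5 moves.

Answer: 5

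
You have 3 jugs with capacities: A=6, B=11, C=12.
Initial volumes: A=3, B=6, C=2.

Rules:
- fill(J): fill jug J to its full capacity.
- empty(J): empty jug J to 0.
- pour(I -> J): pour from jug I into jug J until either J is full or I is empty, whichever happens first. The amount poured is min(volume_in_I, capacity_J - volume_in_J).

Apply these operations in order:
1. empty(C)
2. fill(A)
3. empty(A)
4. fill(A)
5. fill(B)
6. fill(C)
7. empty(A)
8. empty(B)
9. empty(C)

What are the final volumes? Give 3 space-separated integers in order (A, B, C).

Answer: 0 0 0

Derivation:
Step 1: empty(C) -> (A=3 B=6 C=0)
Step 2: fill(A) -> (A=6 B=6 C=0)
Step 3: empty(A) -> (A=0 B=6 C=0)
Step 4: fill(A) -> (A=6 B=6 C=0)
Step 5: fill(B) -> (A=6 B=11 C=0)
Step 6: fill(C) -> (A=6 B=11 C=12)
Step 7: empty(A) -> (A=0 B=11 C=12)
Step 8: empty(B) -> (A=0 B=0 C=12)
Step 9: empty(C) -> (A=0 B=0 C=0)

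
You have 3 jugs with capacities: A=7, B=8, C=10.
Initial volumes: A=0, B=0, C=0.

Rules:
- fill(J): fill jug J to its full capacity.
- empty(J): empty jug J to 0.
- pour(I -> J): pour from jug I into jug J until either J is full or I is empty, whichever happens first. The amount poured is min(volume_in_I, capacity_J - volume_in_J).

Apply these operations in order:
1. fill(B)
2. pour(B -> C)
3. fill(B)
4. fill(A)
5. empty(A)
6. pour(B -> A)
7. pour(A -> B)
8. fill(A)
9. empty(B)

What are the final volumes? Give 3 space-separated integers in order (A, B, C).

Step 1: fill(B) -> (A=0 B=8 C=0)
Step 2: pour(B -> C) -> (A=0 B=0 C=8)
Step 3: fill(B) -> (A=0 B=8 C=8)
Step 4: fill(A) -> (A=7 B=8 C=8)
Step 5: empty(A) -> (A=0 B=8 C=8)
Step 6: pour(B -> A) -> (A=7 B=1 C=8)
Step 7: pour(A -> B) -> (A=0 B=8 C=8)
Step 8: fill(A) -> (A=7 B=8 C=8)
Step 9: empty(B) -> (A=7 B=0 C=8)

Answer: 7 0 8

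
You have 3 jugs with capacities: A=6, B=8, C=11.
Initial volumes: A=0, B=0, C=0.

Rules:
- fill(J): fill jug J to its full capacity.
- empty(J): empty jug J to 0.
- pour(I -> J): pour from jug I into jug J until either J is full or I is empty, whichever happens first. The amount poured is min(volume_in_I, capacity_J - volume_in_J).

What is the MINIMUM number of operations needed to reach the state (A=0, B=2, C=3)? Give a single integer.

BFS from (A=0, B=0, C=0). One shortest path:
  1. fill(C) -> (A=0 B=0 C=11)
  2. pour(C -> B) -> (A=0 B=8 C=3)
  3. pour(B -> A) -> (A=6 B=2 C=3)
  4. empty(A) -> (A=0 B=2 C=3)
Reached target in 4 moves.

Answer: 4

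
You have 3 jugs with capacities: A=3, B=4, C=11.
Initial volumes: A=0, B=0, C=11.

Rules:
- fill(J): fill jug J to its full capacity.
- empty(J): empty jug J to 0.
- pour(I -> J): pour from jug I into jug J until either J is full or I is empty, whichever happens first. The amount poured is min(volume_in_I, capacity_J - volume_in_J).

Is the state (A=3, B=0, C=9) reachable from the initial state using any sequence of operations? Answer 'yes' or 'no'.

Answer: yes

Derivation:
BFS from (A=0, B=0, C=11):
  1. fill(B) -> (A=0 B=4 C=11)
  2. pour(B -> A) -> (A=3 B=1 C=11)
  3. empty(A) -> (A=0 B=1 C=11)
  4. pour(B -> A) -> (A=1 B=0 C=11)
  5. pour(C -> A) -> (A=3 B=0 C=9)
Target reached → yes.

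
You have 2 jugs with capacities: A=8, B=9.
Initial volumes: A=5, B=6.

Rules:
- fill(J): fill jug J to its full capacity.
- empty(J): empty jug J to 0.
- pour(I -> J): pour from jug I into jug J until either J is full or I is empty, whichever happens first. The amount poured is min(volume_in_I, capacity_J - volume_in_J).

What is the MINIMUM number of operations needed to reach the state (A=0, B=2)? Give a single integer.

Answer: 3

Derivation:
BFS from (A=5, B=6). One shortest path:
  1. pour(A -> B) -> (A=2 B=9)
  2. empty(B) -> (A=2 B=0)
  3. pour(A -> B) -> (A=0 B=2)
Reached target in 3 moves.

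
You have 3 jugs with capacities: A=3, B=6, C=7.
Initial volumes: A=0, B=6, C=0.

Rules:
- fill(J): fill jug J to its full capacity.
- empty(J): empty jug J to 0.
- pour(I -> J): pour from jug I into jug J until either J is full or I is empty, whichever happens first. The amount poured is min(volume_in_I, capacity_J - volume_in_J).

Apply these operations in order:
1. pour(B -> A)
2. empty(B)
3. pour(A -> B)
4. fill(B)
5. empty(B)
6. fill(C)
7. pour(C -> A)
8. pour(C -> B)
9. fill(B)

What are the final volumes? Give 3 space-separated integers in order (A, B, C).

Step 1: pour(B -> A) -> (A=3 B=3 C=0)
Step 2: empty(B) -> (A=3 B=0 C=0)
Step 3: pour(A -> B) -> (A=0 B=3 C=0)
Step 4: fill(B) -> (A=0 B=6 C=0)
Step 5: empty(B) -> (A=0 B=0 C=0)
Step 6: fill(C) -> (A=0 B=0 C=7)
Step 7: pour(C -> A) -> (A=3 B=0 C=4)
Step 8: pour(C -> B) -> (A=3 B=4 C=0)
Step 9: fill(B) -> (A=3 B=6 C=0)

Answer: 3 6 0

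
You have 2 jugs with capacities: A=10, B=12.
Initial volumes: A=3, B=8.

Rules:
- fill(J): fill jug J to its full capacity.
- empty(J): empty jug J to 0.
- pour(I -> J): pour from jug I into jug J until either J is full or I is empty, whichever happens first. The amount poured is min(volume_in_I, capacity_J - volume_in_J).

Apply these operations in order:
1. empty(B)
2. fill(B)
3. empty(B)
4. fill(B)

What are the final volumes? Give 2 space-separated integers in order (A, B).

Step 1: empty(B) -> (A=3 B=0)
Step 2: fill(B) -> (A=3 B=12)
Step 3: empty(B) -> (A=3 B=0)
Step 4: fill(B) -> (A=3 B=12)

Answer: 3 12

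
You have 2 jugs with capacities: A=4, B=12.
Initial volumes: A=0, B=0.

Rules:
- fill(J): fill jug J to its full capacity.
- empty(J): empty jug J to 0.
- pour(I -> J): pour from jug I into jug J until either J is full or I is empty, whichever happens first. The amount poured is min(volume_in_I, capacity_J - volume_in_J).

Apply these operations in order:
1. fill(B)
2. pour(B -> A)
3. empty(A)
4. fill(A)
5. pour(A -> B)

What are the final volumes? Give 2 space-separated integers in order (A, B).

Step 1: fill(B) -> (A=0 B=12)
Step 2: pour(B -> A) -> (A=4 B=8)
Step 3: empty(A) -> (A=0 B=8)
Step 4: fill(A) -> (A=4 B=8)
Step 5: pour(A -> B) -> (A=0 B=12)

Answer: 0 12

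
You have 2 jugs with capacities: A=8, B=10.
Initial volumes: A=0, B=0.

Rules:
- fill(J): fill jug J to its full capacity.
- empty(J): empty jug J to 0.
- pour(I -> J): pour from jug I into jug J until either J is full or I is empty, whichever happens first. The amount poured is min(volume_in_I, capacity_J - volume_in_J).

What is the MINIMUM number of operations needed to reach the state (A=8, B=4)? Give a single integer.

Answer: 6

Derivation:
BFS from (A=0, B=0). One shortest path:
  1. fill(B) -> (A=0 B=10)
  2. pour(B -> A) -> (A=8 B=2)
  3. empty(A) -> (A=0 B=2)
  4. pour(B -> A) -> (A=2 B=0)
  5. fill(B) -> (A=2 B=10)
  6. pour(B -> A) -> (A=8 B=4)
Reached target in 6 moves.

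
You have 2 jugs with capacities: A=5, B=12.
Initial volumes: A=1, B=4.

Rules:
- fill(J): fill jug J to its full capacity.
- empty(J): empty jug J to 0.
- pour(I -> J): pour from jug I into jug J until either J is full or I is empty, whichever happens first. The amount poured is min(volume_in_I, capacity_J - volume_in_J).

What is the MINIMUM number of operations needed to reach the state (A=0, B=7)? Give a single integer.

Answer: 4

Derivation:
BFS from (A=1, B=4). One shortest path:
  1. empty(A) -> (A=0 B=4)
  2. fill(B) -> (A=0 B=12)
  3. pour(B -> A) -> (A=5 B=7)
  4. empty(A) -> (A=0 B=7)
Reached target in 4 moves.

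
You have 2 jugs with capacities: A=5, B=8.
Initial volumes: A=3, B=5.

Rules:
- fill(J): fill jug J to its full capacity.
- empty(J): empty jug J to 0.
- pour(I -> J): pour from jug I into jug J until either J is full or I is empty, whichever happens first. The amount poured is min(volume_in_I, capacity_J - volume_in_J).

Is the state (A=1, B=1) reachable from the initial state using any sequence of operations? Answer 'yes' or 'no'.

BFS explored all 27 reachable states.
Reachable set includes: (0,0), (0,1), (0,2), (0,3), (0,4), (0,5), (0,6), (0,7), (0,8), (1,0), (1,8), (2,0) ...
Target (A=1, B=1) not in reachable set → no.

Answer: no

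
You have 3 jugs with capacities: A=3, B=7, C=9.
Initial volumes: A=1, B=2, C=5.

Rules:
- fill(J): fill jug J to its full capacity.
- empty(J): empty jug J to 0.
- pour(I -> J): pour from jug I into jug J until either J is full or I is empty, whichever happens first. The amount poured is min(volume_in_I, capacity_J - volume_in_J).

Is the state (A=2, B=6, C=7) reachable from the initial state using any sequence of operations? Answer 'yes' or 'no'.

BFS explored all 225 reachable states.
Reachable set includes: (0,0,0), (0,0,1), (0,0,2), (0,0,3), (0,0,4), (0,0,5), (0,0,6), (0,0,7), (0,0,8), (0,0,9), (0,1,0), (0,1,1) ...
Target (A=2, B=6, C=7) not in reachable set → no.

Answer: no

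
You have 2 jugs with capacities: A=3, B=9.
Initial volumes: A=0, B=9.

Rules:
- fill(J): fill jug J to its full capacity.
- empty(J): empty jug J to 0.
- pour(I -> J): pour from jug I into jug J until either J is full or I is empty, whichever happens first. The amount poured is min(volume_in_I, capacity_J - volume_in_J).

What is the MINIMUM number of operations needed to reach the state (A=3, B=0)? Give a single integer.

Answer: 2

Derivation:
BFS from (A=0, B=9). One shortest path:
  1. fill(A) -> (A=3 B=9)
  2. empty(B) -> (A=3 B=0)
Reached target in 2 moves.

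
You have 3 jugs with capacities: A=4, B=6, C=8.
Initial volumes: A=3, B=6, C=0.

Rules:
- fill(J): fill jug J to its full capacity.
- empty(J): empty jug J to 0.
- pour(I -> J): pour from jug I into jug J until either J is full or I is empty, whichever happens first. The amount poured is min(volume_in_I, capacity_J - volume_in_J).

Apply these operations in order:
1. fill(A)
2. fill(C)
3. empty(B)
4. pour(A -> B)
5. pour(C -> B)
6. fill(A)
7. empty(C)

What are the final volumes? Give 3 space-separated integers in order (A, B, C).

Step 1: fill(A) -> (A=4 B=6 C=0)
Step 2: fill(C) -> (A=4 B=6 C=8)
Step 3: empty(B) -> (A=4 B=0 C=8)
Step 4: pour(A -> B) -> (A=0 B=4 C=8)
Step 5: pour(C -> B) -> (A=0 B=6 C=6)
Step 6: fill(A) -> (A=4 B=6 C=6)
Step 7: empty(C) -> (A=4 B=6 C=0)

Answer: 4 6 0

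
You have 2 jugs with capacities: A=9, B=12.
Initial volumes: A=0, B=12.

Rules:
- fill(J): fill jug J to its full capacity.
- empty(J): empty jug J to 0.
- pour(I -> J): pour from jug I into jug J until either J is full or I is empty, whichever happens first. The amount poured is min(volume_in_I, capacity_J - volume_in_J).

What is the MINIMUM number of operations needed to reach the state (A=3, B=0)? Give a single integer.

BFS from (A=0, B=12). One shortest path:
  1. pour(B -> A) -> (A=9 B=3)
  2. empty(A) -> (A=0 B=3)
  3. pour(B -> A) -> (A=3 B=0)
Reached target in 3 moves.

Answer: 3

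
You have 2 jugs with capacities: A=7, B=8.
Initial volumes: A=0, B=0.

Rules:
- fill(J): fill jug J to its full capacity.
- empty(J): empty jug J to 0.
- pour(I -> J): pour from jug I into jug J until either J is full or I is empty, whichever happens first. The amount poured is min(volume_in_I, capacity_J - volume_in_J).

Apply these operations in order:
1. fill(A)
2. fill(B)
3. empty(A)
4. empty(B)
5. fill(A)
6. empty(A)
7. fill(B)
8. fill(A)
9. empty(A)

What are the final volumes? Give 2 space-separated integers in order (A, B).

Answer: 0 8

Derivation:
Step 1: fill(A) -> (A=7 B=0)
Step 2: fill(B) -> (A=7 B=8)
Step 3: empty(A) -> (A=0 B=8)
Step 4: empty(B) -> (A=0 B=0)
Step 5: fill(A) -> (A=7 B=0)
Step 6: empty(A) -> (A=0 B=0)
Step 7: fill(B) -> (A=0 B=8)
Step 8: fill(A) -> (A=7 B=8)
Step 9: empty(A) -> (A=0 B=8)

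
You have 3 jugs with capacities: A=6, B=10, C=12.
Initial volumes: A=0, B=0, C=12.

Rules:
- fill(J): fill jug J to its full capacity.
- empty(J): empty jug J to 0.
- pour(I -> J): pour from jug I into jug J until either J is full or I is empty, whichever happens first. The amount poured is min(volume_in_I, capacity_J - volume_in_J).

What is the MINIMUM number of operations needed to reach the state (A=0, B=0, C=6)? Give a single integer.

Answer: 2

Derivation:
BFS from (A=0, B=0, C=12). One shortest path:
  1. pour(C -> A) -> (A=6 B=0 C=6)
  2. empty(A) -> (A=0 B=0 C=6)
Reached target in 2 moves.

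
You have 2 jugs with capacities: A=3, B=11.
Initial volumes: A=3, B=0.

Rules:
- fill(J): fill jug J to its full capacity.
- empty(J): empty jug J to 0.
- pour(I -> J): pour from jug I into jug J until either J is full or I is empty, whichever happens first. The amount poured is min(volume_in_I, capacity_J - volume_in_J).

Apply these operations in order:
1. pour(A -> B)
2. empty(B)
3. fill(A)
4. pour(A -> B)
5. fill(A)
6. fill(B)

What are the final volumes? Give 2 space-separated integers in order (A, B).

Step 1: pour(A -> B) -> (A=0 B=3)
Step 2: empty(B) -> (A=0 B=0)
Step 3: fill(A) -> (A=3 B=0)
Step 4: pour(A -> B) -> (A=0 B=3)
Step 5: fill(A) -> (A=3 B=3)
Step 6: fill(B) -> (A=3 B=11)

Answer: 3 11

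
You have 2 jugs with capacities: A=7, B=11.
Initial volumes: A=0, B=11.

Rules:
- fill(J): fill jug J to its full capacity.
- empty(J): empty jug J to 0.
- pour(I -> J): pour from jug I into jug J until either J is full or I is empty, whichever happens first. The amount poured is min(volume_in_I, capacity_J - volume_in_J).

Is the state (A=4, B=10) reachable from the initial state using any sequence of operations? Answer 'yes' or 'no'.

Answer: no

Derivation:
BFS explored all 36 reachable states.
Reachable set includes: (0,0), (0,1), (0,2), (0,3), (0,4), (0,5), (0,6), (0,7), (0,8), (0,9), (0,10), (0,11) ...
Target (A=4, B=10) not in reachable set → no.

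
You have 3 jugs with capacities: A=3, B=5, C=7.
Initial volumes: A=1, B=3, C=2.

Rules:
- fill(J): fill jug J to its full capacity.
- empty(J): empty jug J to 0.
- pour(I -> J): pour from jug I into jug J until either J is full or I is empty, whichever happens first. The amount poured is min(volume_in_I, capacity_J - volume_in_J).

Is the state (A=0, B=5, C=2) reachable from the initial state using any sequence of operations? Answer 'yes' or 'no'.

BFS from (A=1, B=3, C=2):
  1. empty(A) -> (A=0 B=3 C=2)
  2. fill(B) -> (A=0 B=5 C=2)
Target reached → yes.

Answer: yes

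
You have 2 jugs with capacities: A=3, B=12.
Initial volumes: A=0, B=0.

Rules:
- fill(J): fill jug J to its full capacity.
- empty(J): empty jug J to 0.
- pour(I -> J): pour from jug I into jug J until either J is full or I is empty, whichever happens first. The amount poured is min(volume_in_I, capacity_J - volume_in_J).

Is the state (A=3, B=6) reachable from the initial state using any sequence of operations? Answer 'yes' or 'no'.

Answer: yes

Derivation:
BFS from (A=0, B=0):
  1. fill(B) -> (A=0 B=12)
  2. pour(B -> A) -> (A=3 B=9)
  3. empty(A) -> (A=0 B=9)
  4. pour(B -> A) -> (A=3 B=6)
Target reached → yes.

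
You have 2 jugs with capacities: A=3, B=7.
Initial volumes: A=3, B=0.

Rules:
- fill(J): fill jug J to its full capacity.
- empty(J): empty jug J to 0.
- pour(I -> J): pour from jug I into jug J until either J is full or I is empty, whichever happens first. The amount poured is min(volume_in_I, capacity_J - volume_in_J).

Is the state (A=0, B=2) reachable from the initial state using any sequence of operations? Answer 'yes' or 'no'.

BFS from (A=3, B=0):
  1. pour(A -> B) -> (A=0 B=3)
  2. fill(A) -> (A=3 B=3)
  3. pour(A -> B) -> (A=0 B=6)
  4. fill(A) -> (A=3 B=6)
  5. pour(A -> B) -> (A=2 B=7)
  6. empty(B) -> (A=2 B=0)
  7. pour(A -> B) -> (A=0 B=2)
Target reached → yes.

Answer: yes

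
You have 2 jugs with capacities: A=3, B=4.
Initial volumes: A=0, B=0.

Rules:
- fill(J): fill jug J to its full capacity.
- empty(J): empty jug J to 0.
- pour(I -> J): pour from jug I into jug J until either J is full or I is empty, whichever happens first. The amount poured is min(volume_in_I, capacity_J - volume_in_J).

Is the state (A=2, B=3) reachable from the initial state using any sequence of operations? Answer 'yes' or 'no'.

Answer: no

Derivation:
BFS explored all 14 reachable states.
Reachable set includes: (0,0), (0,1), (0,2), (0,3), (0,4), (1,0), (1,4), (2,0), (2,4), (3,0), (3,1), (3,2) ...
Target (A=2, B=3) not in reachable set → no.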